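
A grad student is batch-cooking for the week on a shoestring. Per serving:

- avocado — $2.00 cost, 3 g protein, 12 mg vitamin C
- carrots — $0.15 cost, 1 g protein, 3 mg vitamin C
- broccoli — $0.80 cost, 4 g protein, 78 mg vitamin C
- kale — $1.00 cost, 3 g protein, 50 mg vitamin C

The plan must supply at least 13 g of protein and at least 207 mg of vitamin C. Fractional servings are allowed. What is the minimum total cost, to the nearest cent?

avocado only: max(13/3, 207/12) = 17.25 servings → $34.50.
carrots only: max(13/1, 207/3) = 69 servings → $10.35.
broccoli only: max(13/4, 207/78) = 3.25 servings → $2.60.
kale only: max(13/3, 207/50) = 4.333 servings → $4.33.
avocado + carrots: intersection lies outside the first quadrant.
avocado + broccoli with both tight: 1 serving and 2.5 servings → $4.00.
avocado + kale with both tight: 0.2544 servings and 4.079 servings → $4.59.
carrots + broccoli with both tight: 2.818 servings and 2.545 servings → $2.46.
carrots + kale with both tight: 0.7073 servings and 4.098 servings → $4.20.
broccoli + kale: the both-tight solution has a negative serving — not a feasible corner.
Cheapest feasible corner: $2.46.

$2.46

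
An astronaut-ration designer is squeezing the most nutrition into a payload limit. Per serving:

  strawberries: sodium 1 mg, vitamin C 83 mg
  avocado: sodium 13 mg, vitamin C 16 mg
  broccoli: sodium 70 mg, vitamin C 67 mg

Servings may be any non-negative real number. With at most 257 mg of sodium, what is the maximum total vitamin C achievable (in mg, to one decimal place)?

Vitamin C per mg sodium: strawberries 83, avocado 1.231, broccoli 0.9571.
With no serving limits, spend the whole sodium allowance on strawberries: 257 mg / 1 mg × 83 mg = 21331.0 mg.

21331.0 mg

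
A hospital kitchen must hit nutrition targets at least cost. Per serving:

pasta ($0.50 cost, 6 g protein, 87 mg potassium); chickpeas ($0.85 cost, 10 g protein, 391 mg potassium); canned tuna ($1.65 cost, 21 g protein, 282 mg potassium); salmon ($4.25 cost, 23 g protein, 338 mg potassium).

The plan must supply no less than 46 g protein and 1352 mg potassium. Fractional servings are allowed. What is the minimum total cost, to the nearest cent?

pasta only: max(46/6, 1352/87) = 15.54 servings → $7.77.
chickpeas only: max(46/10, 1352/391) = 4.6 servings → $3.91.
canned tuna only: max(46/21, 1352/282) = 4.794 servings → $7.91.
salmon only: max(46/23, 1352/338) = 4 servings → $17.00.
pasta + chickpeas with both tight: 3.026 servings and 2.785 servings → $3.88.
pasta + canned tuna: the both-tight solution has a negative serving — not a feasible corner.
pasta + salmon: the both-tight solution has a negative serving — not a feasible corner.
chickpeas + canned tuna with both tight: 2.86 servings and 0.8284 servings → $3.80.
chickpeas + salmon with both tight: 2.77 servings and 0.7957 servings → $5.74.
canned tuna + salmon: the both-tight solution has a negative serving — not a feasible corner.
Cheapest feasible corner: $3.80.

$3.80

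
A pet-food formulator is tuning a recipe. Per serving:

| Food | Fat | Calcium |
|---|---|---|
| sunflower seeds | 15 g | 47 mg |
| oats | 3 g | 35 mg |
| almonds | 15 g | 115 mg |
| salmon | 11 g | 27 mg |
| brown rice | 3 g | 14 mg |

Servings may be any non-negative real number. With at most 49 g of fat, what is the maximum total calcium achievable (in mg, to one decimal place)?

571.7 mg

Calcium per g fat: oats 11.67, almonds 7.667, brown rice 4.667, sunflower seeds 3.133, salmon 2.455.
With no serving limits, spend the whole fat allowance on oats: 49 g / 3 g × 35 mg = 571.7 mg.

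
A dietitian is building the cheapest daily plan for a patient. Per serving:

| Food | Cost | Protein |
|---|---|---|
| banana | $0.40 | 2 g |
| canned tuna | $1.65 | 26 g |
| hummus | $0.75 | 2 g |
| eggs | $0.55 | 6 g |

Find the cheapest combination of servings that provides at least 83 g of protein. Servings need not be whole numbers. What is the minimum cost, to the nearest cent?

$5.27

Cost per g of protein: canned tuna $0.0635, eggs $0.0917, banana $0.2000, hummus $0.3750.
With no serving limits, use only canned tuna: 83 g / 26 g = 3.192 servings × $1.65 = $5.27.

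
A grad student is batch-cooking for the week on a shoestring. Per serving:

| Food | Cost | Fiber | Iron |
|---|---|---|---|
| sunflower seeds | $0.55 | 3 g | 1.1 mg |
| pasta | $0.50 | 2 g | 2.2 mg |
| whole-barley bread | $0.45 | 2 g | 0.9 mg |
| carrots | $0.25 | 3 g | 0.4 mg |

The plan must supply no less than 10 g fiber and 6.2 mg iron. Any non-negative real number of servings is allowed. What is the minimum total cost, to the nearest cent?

$1.67

The cheapest plan sits at a corner of the feasible region — with two constraints it uses at most two foods.
sunflower seeds only: max(10/3, 6.2/1.1) = 5.636 servings → $3.10.
pasta only: max(10/2, 6.2/2.2) = 5 servings → $2.50.
whole-barley bread only: max(10/2, 6.2/0.9) = 6.889 servings → $3.10.
carrots only: max(10/3, 6.2/0.4) = 15.5 servings → $3.88.
sunflower seeds + pasta with both tight: 2.182 servings and 1.727 servings → $2.06.
sunflower seeds + whole-barley bread: the both-tight solution has a negative serving — not a feasible corner.
sunflower seeds + carrots: intersection lies outside the first quadrant.
pasta + whole-barley bread with both tight: 1.308 servings and 3.692 servings → $2.32.
pasta + carrots with both tight: 2.517 servings and 1.655 servings → $1.67.
whole-barley bread + carrots: the both-tight solution has a negative serving — not a feasible corner.
The minimum over all feasible corners is $1.67.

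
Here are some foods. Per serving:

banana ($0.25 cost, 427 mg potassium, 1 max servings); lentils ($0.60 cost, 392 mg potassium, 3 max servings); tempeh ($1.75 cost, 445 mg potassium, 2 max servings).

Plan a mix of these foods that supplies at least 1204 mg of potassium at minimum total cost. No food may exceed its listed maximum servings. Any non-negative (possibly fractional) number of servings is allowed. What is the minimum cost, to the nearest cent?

Cost per mg of potassium: banana $0.0006, lentils $0.0015, tempeh $0.0039.
Take 1 serving of banana: +427.0 mg potassium for $0.25 (total $0.25, still need 777.0 mg).
Take 1.982 servings of lentils: +777.0 mg potassium for $1.19 (total $1.44, still need 0.0 mg).
Filling from the cheapest source first is optimal under one linear minimum: $1.44.

$1.44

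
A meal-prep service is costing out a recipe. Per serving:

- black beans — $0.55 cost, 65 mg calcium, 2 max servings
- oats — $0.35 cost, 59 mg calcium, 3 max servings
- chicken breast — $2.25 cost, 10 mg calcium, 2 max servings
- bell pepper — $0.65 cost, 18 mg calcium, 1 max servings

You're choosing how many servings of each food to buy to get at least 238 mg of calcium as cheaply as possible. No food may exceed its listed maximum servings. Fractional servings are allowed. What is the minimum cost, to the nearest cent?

$1.57

Cost per mg of calcium: oats $0.0059, black beans $0.0085, bell pepper $0.0361, chicken breast $0.2250.
Take 3 servings of oats: +177.0 mg calcium for $1.05 (total $1.05, still need 61.0 mg).
Take 0.9385 servings of black beans: +61.0 mg calcium for $0.52 (total $1.57, still need 0.0 mg).
Greedy by cheapest-per-mg is optimal for a single linear constraint, so the minimum cost is $1.57.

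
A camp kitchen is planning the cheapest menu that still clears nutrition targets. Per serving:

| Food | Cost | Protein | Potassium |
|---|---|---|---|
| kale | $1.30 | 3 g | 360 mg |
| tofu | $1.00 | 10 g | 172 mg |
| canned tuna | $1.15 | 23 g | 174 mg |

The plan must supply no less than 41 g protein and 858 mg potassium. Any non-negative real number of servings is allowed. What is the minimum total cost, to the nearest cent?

$3.92

A basic optimal solution has at most two foods positive. Try each food alone and each pair with both targets met exactly.
kale only: max(41/3, 858/360) = 13.67 servings → $17.77.
tofu only: max(41/10, 858/172) = 4.988 servings → $4.99.
canned tuna only: max(41/23, 858/174) = 4.931 servings → $5.67.
kale + tofu with both tight: 0.4955 servings and 3.951 servings → $4.60.
kale + canned tuna with both tight: 1.624 servings and 1.571 servings → $3.92.
tofu + canned tuna: the both-tight solution has a negative serving — not a feasible corner.
Cheapest feasible corner: $3.92.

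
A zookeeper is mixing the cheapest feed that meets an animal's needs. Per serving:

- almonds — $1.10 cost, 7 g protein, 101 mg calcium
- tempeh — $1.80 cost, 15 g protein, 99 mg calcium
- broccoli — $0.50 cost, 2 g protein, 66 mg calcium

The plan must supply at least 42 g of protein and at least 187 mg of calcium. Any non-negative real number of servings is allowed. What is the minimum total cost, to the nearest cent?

$5.04

Check every corner: each single food scaled to meet both minima, and each pair solved so both constraints bind.
almonds only: max(42/7, 187/101) = 6 servings → $6.60.
tempeh only: max(42/15, 187/99) = 2.8 servings → $5.04.
broccoli only: max(42/2, 187/66) = 21 servings → $10.50.
almonds + tempeh: the both-tight solution has a negative serving — not a feasible corner.
almonds + broccoli: the both-tight solution has a negative serving — not a feasible corner.
tempeh + broccoli: intersection lies outside the first quadrant.
So the least-cost plan costs $5.04.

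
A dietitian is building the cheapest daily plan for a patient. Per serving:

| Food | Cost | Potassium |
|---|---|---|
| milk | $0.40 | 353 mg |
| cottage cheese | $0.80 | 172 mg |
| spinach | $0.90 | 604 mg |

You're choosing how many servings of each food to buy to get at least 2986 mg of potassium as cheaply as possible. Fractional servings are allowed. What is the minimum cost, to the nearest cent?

Cost per mg of potassium: milk $0.0011, spinach $0.0015, cottage cheese $0.0047.
With no serving limits, use only milk: 2986 mg / 353 mg = 8.459 servings × $0.40 = $3.38.

$3.38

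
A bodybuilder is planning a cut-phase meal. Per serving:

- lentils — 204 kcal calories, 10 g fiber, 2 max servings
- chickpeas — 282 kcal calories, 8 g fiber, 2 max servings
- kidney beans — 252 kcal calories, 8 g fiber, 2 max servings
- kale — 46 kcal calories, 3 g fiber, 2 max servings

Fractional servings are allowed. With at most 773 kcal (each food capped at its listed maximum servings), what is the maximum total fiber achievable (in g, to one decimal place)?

34.7 g

Fiber per kcal: kale 0.06522, lentils 0.04902, kidney beans 0.03175, chickpeas 0.02837.
Take 2 servings of kale: uses 92 kcal, +6.0 g fiber (running total 6.0 g).
Take 2 servings of lentils: uses 408 kcal, +20.0 g fiber (running total 26.0 g).
Take 1.083 servings of kidney beans: uses 273 kcal, +8.7 g fiber (running total 34.7 g).
Greedy by best ratio exhausts the calories allowance optimally: 34.7 g.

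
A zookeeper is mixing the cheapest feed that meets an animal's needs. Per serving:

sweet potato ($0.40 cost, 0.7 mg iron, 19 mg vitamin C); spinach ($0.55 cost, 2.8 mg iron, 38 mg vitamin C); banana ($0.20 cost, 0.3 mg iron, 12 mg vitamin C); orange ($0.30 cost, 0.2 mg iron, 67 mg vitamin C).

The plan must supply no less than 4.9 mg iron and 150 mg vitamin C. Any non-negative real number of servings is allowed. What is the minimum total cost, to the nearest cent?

sweet potato only: max(4.9/0.7, 150/19) = 7.895 servings → $3.16.
spinach only: max(4.9/2.8, 150/38) = 3.947 servings → $2.17.
banana only: max(4.9/0.3, 150/12) = 16.33 servings → $3.27.
orange only: max(4.9/0.2, 150/67) = 24.5 servings → $7.35.
sweet potato + spinach: the both-tight solution has a negative serving — not a feasible corner.
sweet potato + banana with both tight: 5.111 servings and 4.407 servings → $2.93.
sweet potato + orange with both tight: 6.921 servings and 0.2761 servings → $2.85.
spinach + banana with both tight: 0.6216 servings and 10.53 servings → $2.45.
spinach + orange with both tight: 1.657 servings and 1.299 servings → $1.30.
banana + orange with both targets exact would need a negative amount; discard.
Cheapest feasible corner: $1.30.

$1.30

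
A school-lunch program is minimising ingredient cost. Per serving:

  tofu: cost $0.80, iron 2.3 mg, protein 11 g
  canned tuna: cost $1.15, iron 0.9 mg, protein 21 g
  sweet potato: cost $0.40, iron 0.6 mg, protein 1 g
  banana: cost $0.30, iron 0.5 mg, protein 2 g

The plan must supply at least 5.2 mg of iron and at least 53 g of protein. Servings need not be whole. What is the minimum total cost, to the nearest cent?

An LP optimum is at a vertex; with two nutrient constraints at most two foods are used. Check each candidate.
tofu only: max(5.2/2.3, 53/11) = 4.818 servings → $3.85.
canned tuna only: max(5.2/0.9, 53/21) = 5.778 servings → $6.64.
sweet potato only: max(5.2/0.6, 53/1) = 53 servings → $21.20.
banana only: max(5.2/0.5, 53/2) = 26.5 servings → $7.95.
tofu + canned tuna with both tight: 1.602 servings and 1.685 servings → $3.22.
tofu + sweet potato: intersection lies outside the first quadrant.
tofu + banana: the both-tight solution has a negative serving — not a feasible corner.
canned tuna + sweet potato with both tight: 2.274 servings and 5.256 servings → $4.72.
canned tuna + banana with both tight: 1.851 servings and 7.069 servings → $4.25.
sweet potato + banana: the both-tight solution has a negative serving — not a feasible corner.
So the least-cost plan costs $3.22.

$3.22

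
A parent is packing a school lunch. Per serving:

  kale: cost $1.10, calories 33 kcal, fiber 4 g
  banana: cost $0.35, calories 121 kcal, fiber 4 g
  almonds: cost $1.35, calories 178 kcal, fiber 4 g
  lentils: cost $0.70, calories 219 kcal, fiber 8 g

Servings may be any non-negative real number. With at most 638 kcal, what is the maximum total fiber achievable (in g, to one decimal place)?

77.3 g

Fiber per kcal: kale 0.1212, lentils 0.03653, banana 0.03306, almonds 0.02247.
With no serving limits, spend the whole calories allowance on kale: 638 kcal / 33 kcal × 4 g = 77.3 g.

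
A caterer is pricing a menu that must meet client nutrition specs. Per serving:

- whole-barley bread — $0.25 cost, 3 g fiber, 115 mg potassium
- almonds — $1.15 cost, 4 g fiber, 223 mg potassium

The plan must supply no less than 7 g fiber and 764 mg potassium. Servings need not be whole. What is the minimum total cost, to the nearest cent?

$1.66

Minimising a linear cost over {fiber ≥ 7, potassium ≥ 764, servings ≥ 0} — the optimum is at a vertex, using one or two foods.
whole-barley bread only: max(7/3, 764/115) = 6.643 servings → $1.66.
almonds only: max(7/4, 764/223) = 3.426 servings → $3.94.
whole-barley bread + almonds: intersection lies outside the first quadrant.
Cheapest feasible corner: $1.66.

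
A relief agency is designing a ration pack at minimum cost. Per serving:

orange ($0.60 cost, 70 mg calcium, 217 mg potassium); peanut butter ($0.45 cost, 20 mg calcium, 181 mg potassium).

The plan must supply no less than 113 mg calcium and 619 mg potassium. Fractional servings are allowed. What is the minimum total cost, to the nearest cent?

$1.60

A basic optimal solution has at most two foods positive. Try each food alone and each pair with both targets met exactly.
orange only: max(113/70, 619/217) = 2.853 servings → $1.71.
peanut butter only: max(113/20, 619/181) = 5.65 servings → $2.54.
orange + peanut butter with both tight: 0.9691 servings and 2.258 servings → $1.60.
The minimum over all feasible corners is $1.60.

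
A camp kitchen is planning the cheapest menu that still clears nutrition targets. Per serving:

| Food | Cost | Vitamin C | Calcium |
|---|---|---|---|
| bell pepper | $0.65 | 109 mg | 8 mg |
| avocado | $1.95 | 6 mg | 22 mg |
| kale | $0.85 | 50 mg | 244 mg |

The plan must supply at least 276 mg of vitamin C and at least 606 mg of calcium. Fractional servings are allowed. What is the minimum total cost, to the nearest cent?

A basic optimal solution has at most two foods positive. Try each food alone and each pair with both targets met exactly.
bell pepper only: max(276/109, 606/8) = 75.75 servings → $49.24.
avocado only: max(276/6, 606/22) = 46 servings → $89.70.
kale only: max(276/50, 606/244) = 5.52 servings → $4.69.
bell pepper + avocado with both tight: 1.037 servings and 27.17 servings → $53.65.
bell pepper + kale with both tight: 1.414 servings and 2.437 servings → $2.99.
avocado + kale: intersection lies outside the first quadrant.
Cheapest feasible corner: $2.99.

$2.99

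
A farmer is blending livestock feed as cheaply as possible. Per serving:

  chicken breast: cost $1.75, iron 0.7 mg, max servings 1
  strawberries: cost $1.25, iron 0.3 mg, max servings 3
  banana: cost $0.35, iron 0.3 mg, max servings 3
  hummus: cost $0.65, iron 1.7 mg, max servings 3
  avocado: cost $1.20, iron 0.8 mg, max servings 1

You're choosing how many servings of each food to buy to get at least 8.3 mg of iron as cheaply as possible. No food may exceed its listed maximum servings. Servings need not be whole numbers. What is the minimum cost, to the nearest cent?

$9.28

Cost per mg of iron: hummus $0.3824, banana $1.1667, avocado $1.5000, chicken breast $2.5000, strawberries $4.1667.
Take 3 servings of hummus: +5.1 mg iron for $1.95 (total $1.95, still need 3.2 mg).
Take 3 servings of banana: +0.9 mg iron for $1.05 (total $3.00, still need 2.3 mg).
Take 1 serving of avocado: +0.8 mg iron for $1.20 (total $4.20, still need 1.5 mg).
Take 1 serving of chicken breast: +0.7 mg iron for $1.75 (total $5.95, still need 0.8 mg).
Take 2.667 servings of strawberries: +0.8 mg iron for $3.33 (total $9.28, still need 0.0 mg).
Filling from the cheapest source first is optimal under one linear minimum: $9.28.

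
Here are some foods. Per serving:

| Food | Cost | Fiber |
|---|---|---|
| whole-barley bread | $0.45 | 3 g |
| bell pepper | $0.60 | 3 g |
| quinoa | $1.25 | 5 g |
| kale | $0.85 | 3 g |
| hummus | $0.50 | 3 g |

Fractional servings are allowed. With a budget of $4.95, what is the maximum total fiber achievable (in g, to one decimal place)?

33.0 g

Fiber per dollar: whole-barley bread 6.667, hummus 6, bell pepper 5, quinoa 4, kale 3.529.
With no serving limits, spend the whole cost allowance on whole-barley bread: $4.95 / $0.45 × 3 g = 33.0 g.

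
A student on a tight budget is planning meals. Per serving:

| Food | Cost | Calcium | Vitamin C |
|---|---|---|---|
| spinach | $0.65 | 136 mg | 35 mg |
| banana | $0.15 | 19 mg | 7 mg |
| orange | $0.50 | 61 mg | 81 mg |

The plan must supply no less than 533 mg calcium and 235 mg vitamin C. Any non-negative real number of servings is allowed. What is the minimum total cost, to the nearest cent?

At the optimum either one food covers both requirements or two foods hit both targets exactly; no other combination can be cheaper.
spinach only: max(533/136, 235/35) = 6.714 servings → $4.36.
banana only: max(533/19, 235/7) = 33.57 servings → $5.04.
orange only: max(533/61, 235/81) = 8.738 servings → $4.37.
spinach + banana with both targets exact would need a negative amount; discard.
spinach + orange with both tight: 3.247 servings and 1.498 servings → $2.86.
banana + orange with both tight: 25.93 servings and 0.6601 servings → $4.22.
Cheapest feasible corner: $2.86.

$2.86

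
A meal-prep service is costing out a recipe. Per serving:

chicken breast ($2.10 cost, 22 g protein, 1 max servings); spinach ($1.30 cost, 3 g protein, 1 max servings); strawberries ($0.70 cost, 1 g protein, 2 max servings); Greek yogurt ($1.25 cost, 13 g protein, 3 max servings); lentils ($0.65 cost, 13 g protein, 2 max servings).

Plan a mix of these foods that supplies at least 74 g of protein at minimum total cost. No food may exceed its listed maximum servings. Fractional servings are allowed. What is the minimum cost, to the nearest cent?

Cost per g of protein: lentils $0.0500, chicken breast $0.0955, Greek yogurt $0.0962, spinach $0.4333, strawberries $0.7000.
Take 2 servings of lentils: +26.0 g protein for $1.30 (total $1.30, still need 48.0 g).
Take 1 serving of chicken breast: +22.0 g protein for $2.10 (total $3.40, still need 26.0 g).
Take 2 servings of Greek yogurt: +26.0 g protein for $2.50 (total $5.90, still need 0.0 g).
Filling from the cheapest source first is optimal under one linear minimum: $5.90.

$5.90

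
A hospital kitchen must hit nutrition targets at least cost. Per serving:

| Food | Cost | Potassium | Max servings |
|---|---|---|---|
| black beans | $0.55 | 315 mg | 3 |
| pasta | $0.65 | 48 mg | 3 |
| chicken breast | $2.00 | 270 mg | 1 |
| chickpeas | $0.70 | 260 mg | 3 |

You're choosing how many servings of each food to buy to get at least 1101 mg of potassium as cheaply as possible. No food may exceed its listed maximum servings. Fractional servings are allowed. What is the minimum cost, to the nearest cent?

Cost per mg of potassium: black beans $0.0017, chickpeas $0.0027, chicken breast $0.0074, pasta $0.0135.
Take 3 servings of black beans: +945.0 mg potassium for $1.65 (total $1.65, still need 156.0 mg).
Take 0.6 servings of chickpeas: +156.0 mg potassium for $0.42 (total $2.07, still need 0.0 mg).
Filling from the cheapest source first is optimal under one linear minimum: $2.07.

$2.07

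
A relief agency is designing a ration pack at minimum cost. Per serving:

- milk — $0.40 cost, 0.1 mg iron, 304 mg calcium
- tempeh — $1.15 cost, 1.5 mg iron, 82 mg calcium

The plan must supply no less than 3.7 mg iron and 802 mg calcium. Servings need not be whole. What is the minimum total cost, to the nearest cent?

$3.49

An LP optimum is at a vertex; with two nutrient constraints at most two foods are used. Check each candidate.
milk only: max(3.7/0.1, 802/304) = 37 servings → $14.80.
tempeh only: max(3.7/1.5, 802/82) = 9.78 servings → $11.25.
milk + tempeh with both tight: 2.009 servings and 2.333 servings → $3.49.
Cheapest feasible corner: $3.49.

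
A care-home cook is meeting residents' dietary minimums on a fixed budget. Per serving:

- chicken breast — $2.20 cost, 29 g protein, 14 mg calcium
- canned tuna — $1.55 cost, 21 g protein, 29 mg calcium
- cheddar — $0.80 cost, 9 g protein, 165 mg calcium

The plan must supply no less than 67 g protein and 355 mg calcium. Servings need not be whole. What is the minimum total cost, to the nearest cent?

The cheapest plan sits at a corner of the feasible region — with two constraints it uses at most two foods.
chicken breast only: max(67/29, 355/14) = 25.36 servings → $55.79.
canned tuna only: max(67/21, 355/29) = 12.24 servings → $18.97.
cheddar only: max(67/9, 355/165) = 7.444 servings → $5.96.
chicken breast + canned tuna: the both-tight solution has a negative serving — not a feasible corner.
chicken breast + cheddar with both tight: 1.687 servings and 2.008 servings → $5.32.
canned tuna + cheddar with both tight: 2.453 servings and 1.72 servings → $5.18.
Cheapest feasible corner: $5.18.

$5.18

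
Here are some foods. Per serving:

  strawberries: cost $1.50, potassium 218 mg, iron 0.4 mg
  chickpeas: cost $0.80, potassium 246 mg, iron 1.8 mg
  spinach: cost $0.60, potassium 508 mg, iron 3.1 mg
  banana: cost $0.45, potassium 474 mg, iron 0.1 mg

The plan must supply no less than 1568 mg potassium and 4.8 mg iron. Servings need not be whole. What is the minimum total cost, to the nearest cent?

The cheapest plan sits at a corner of the feasible region — with two constraints it uses at most two foods.
strawberries only: max(1568/218, 4.8/0.4) = 12 servings → $18.00.
chickpeas only: max(1568/246, 4.8/1.8) = 6.374 servings → $5.10.
spinach only: max(1568/508, 4.8/3.1) = 3.087 servings → $1.85.
banana only: max(1568/474, 4.8/0.1) = 48 servings → $21.60.
strawberries + chickpeas with both tight: 5.584 servings and 1.426 servings → $9.52.
strawberries + spinach with both tight: 5.126 servings and 0.887 servings → $8.22.
strawberries + banana with both targets exact would need a negative amount; discard.
chickpeas + spinach with both targets exact would need a negative amount; discard.
chickpeas + banana with both tight: 2.557 servings and 1.981 servings → $2.94.
spinach + banana with both tight: 1.493 servings and 1.708 servings → $1.66.
The minimum over all feasible corners is $1.66.

$1.66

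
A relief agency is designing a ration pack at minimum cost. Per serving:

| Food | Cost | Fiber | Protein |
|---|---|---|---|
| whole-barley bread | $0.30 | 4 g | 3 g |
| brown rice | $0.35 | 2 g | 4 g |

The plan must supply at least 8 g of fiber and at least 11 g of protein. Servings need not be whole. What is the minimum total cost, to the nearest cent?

Minimising a linear cost over {fiber ≥ 8, protein ≥ 11, servings ≥ 0} — the optimum is at a vertex, using one or two foods.
whole-barley bread only: max(8/4, 11/3) = 3.667 servings → $1.10.
brown rice only: max(8/2, 11/4) = 4 servings → $1.40.
whole-barley bread + brown rice with both tight: 1 serving and 2 servings → $1.00.
Cheapest feasible corner: $1.00.

$1.00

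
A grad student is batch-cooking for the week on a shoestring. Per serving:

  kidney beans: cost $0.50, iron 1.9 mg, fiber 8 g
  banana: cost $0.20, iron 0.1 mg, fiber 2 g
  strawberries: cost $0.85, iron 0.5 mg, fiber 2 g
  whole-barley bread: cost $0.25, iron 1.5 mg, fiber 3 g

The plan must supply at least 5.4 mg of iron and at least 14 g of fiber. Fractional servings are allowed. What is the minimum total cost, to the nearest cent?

$1.04

kidney beans only: max(5.4/1.9, 14/8) = 2.842 servings → $1.42.
banana only: max(5.4/0.1, 14/2) = 54 servings → $10.80.
strawberries only: max(5.4/0.5, 14/2) = 10.8 servings → $9.18.
whole-barley bread only: max(5.4/1.5, 14/3) = 4.667 servings → $1.17.
kidney beans + banana: intersection lies outside the first quadrant.
kidney beans + strawberries with both targets exact would need a negative amount; discard.
kidney beans + whole-barley bread with both tight: 0.7619 servings and 2.635 servings → $1.04.
banana + strawberries: the both-tight solution has a negative serving — not a feasible corner.
banana + whole-barley bread with both tight: 1.778 servings and 3.481 servings → $1.23.
strawberries + whole-barley bread with both tight: 3.2 servings and 2.533 servings → $3.35.
So the least-cost plan costs $1.04.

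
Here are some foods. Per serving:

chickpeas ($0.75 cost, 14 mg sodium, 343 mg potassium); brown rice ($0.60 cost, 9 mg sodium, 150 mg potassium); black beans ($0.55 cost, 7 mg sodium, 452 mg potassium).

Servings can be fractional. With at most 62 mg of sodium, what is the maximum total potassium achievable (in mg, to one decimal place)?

4003.4 mg

Potassium per mg sodium: black beans 64.57, chickpeas 24.5, brown rice 16.67.
With no serving limits, spend the whole sodium allowance on black beans: 62 mg / 7 mg × 452 mg = 4003.4 mg.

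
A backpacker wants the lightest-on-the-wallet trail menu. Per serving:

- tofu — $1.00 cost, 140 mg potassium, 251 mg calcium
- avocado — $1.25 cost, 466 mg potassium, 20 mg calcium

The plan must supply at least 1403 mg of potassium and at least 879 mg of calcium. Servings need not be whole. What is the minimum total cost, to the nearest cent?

$5.85

tofu only: max(1403/140, 879/251) = 10.02 servings → $10.02.
avocado only: max(1403/466, 879/20) = 43.95 servings → $54.94.
tofu + avocado with both tight: 3.342 servings and 2.007 servings → $5.85.
Cheapest feasible corner: $5.85.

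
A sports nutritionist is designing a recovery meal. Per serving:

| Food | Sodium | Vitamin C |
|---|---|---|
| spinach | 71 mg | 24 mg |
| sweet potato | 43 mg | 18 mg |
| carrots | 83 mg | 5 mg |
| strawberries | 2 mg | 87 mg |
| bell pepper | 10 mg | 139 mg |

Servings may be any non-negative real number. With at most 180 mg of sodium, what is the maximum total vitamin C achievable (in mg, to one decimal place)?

Vitamin C per mg sodium: strawberries 43.5, bell pepper 13.9, sweet potato 0.4186, spinach 0.338, carrots 0.06024.
With no serving limits, spend the whole sodium allowance on strawberries: 180 mg / 2 mg × 87 mg = 7830.0 mg.

7830.0 mg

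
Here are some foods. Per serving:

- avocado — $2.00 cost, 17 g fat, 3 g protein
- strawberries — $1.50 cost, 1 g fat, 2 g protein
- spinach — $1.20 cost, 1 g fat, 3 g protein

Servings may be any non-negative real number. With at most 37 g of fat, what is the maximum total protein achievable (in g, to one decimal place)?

111.0 g

Protein per g fat: spinach 3, strawberries 2, avocado 0.1765.
With no serving limits, spend the whole fat allowance on spinach: 37 g / 1 g × 3 g = 111.0 g.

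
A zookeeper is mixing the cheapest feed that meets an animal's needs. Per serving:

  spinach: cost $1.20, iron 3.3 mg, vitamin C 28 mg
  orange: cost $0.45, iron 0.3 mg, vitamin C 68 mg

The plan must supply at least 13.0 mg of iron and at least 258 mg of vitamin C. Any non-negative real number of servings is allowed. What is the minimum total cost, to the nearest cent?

Two binding constraints pin down two serving amounts, so the optimal mix uses at most two foods. The candidates are each food alone (scaled to the tighter of iron/vitamin C) and each pair with both constraints tight.
spinach only: max(13.0/3.3, 258/28) = 9.214 servings → $11.06.
orange only: max(13.0/0.3, 258/68) = 43.33 servings → $19.50.
spinach + orange with both tight: 3.734 servings and 2.256 servings → $5.50.
So the least-cost plan costs $5.50.

$5.50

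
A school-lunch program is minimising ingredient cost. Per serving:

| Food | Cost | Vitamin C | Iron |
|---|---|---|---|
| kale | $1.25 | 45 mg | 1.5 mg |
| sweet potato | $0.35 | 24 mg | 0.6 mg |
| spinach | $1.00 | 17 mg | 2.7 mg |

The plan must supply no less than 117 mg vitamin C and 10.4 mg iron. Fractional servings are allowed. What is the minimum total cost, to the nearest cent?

Minimising a linear cost over {vitamin C ≥ 117, iron ≥ 10.4, servings ≥ 0} — the optimum is at a vertex, using one or two foods.
kale only: max(117/45, 10.4/1.5) = 6.933 servings → $8.67.
sweet potato only: max(117/24, 10.4/0.6) = 17.33 servings → $6.07.
spinach only: max(117/17, 10.4/2.7) = 6.882 servings → $6.88.
kale + sweet potato: the both-tight solution has a negative serving — not a feasible corner.
kale + spinach with both tight: 1.449 servings and 3.047 servings → $4.86.
sweet potato + spinach with both tight: 2.548 servings and 3.286 servings → $4.18.
Cheapest feasible corner: $4.18.

$4.18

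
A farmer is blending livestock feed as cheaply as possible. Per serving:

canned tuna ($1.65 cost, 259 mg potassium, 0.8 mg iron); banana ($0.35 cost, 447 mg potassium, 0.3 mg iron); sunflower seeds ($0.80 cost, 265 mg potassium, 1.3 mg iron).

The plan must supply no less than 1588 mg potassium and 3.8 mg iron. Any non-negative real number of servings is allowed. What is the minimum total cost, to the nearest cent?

This is a tiny linear program; its minimum lies at a vertex of the feasible set. List the vertices and price them.
canned tuna only: max(1588/259, 3.8/0.8) = 6.131 servings → $10.12.
banana only: max(1588/447, 3.8/0.3) = 12.67 servings → $4.43.
sunflower seeds only: max(1588/265, 3.8/1.3) = 5.992 servings → $4.79.
canned tuna + banana with both tight: 4.367 servings and 1.023 servings → $7.56.
canned tuna + sunflower seeds with both targets exact would need a negative amount; discard.
banana + sunflower seeds with both tight: 2.108 servings and 2.437 servings → $2.69.
The minimum over all feasible corners is $2.69.

$2.69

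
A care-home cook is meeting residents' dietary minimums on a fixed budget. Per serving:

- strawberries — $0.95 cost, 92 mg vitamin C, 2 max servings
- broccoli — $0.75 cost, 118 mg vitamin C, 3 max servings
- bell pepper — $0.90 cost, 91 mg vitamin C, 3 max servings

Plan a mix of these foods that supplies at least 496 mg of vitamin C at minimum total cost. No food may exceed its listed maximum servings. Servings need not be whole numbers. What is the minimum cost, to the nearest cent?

$3.65

Cost per mg of vitamin C: broccoli $0.0064, bell pepper $0.0099, strawberries $0.0103.
Take 3 servings of broccoli: +354.0 mg vitamin C for $2.25 (total $2.25, still need 142.0 mg).
Take 1.56 servings of bell pepper: +142.0 mg vitamin C for $1.40 (total $3.65, still need 0.0 mg).
Greedy by cheapest-per-mg is optimal for a single linear constraint, so the minimum cost is $3.65.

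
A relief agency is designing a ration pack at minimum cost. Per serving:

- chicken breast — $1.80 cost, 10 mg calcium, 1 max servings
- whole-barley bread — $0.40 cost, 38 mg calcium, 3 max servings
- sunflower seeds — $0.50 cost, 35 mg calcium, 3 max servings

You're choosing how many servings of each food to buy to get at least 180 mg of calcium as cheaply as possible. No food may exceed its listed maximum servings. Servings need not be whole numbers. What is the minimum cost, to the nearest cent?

Cost per mg of calcium: whole-barley bread $0.0105, sunflower seeds $0.0143, chicken breast $0.1800.
Take 3 servings of whole-barley bread: +114.0 mg calcium for $1.20 (total $1.20, still need 66.0 mg).
Take 1.886 servings of sunflower seeds: +66.0 mg calcium for $0.94 (total $2.14, still need 0.0 mg).
Filling from the cheapest source first is optimal under one linear minimum: $2.14.

$2.14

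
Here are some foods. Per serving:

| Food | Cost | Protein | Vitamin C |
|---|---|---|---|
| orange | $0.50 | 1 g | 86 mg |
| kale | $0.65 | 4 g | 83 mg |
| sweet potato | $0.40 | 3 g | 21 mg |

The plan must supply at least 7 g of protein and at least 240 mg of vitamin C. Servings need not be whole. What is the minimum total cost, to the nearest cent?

This is a tiny linear program; its minimum lies at a vertex of the feasible set. List the vertices and price them.
orange only: max(7/1, 240/86) = 7 servings → $3.50.
kale only: max(7/4, 240/83) = 2.892 servings → $1.88.
sweet potato only: max(7/3, 240/21) = 11.43 servings → $4.57.
orange + kale with both tight: 1.452 servings and 1.387 servings → $1.63.
orange + sweet potato with both tight: 2.418 servings and 1.527 servings → $1.82.
kale + sweet potato: the both-tight solution has a negative serving — not a feasible corner.
Cheapest feasible corner: $1.63.

$1.63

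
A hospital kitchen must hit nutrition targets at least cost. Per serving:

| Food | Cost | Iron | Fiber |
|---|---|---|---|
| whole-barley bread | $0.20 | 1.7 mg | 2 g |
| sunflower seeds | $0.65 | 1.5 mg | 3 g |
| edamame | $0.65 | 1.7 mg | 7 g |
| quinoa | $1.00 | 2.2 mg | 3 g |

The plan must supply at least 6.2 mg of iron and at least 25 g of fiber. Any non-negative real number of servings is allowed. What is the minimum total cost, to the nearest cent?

The cheapest plan sits at a corner of the feasible region — with two constraints it uses at most two foods.
whole-barley bread only: max(6.2/1.7, 25/2) = 12.5 servings → $2.50.
sunflower seeds only: max(6.2/1.5, 25/3) = 8.333 servings → $5.42.
edamame only: max(6.2/1.7, 25/7) = 3.647 servings → $2.37.
quinoa only: max(6.2/2.2, 25/3) = 8.333 servings → $8.33.
whole-barley bread + sunflower seeds: the both-tight solution has a negative serving — not a feasible corner.
whole-barley bread + edamame with both tight: 0.1059 servings and 3.541 servings → $2.32.
whole-barley bread + quinoa: intersection lies outside the first quadrant.
sunflower seeds + edamame with both tight: 0.1667 servings and 3.5 servings → $2.38.
sunflower seeds + quinoa with both targets exact would need a negative amount; discard.
edamame + quinoa with both tight: 3.534 servings and 0.08738 servings → $2.38.
Cheapest feasible corner: $2.32.

$2.32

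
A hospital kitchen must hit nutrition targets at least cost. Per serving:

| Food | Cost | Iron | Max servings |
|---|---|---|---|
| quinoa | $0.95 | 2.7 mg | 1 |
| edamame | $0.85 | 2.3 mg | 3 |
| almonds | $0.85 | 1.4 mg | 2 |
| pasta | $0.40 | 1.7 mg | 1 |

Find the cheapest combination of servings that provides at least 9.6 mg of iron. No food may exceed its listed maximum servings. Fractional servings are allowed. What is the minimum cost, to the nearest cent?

$3.27

Cost per mg of iron: pasta $0.2353, quinoa $0.3519, edamame $0.3696, almonds $0.6071.
Take 1 serving of pasta: +1.7 mg iron for $0.40 (total $0.40, still need 7.9 mg).
Take 1 serving of quinoa: +2.7 mg iron for $0.95 (total $1.35, still need 5.2 mg).
Take 2.261 servings of edamame: +5.2 mg iron for $1.92 (total $3.27, still need 0.0 mg).
Greedy by cheapest-per-mg is optimal for a single linear constraint, so the minimum cost is $3.27.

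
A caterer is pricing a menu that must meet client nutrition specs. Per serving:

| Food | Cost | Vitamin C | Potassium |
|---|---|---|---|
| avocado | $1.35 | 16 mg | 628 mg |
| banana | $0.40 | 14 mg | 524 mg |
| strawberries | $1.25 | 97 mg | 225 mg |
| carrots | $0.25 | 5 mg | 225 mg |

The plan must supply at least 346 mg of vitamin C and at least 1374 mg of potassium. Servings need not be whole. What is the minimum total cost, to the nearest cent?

The cheapest plan sits at a corner of the feasible region — with two constraints it uses at most two foods.
avocado only: max(346/16, 1374/628) = 21.62 servings → $29.19.
banana only: max(346/14, 1374/524) = 24.71 servings → $9.89.
strawberries only: max(346/97, 1374/225) = 6.107 servings → $7.63.
carrots only: max(346/5, 1374/225) = 69.2 servings → $17.30.
avocado + banana: intersection lies outside the first quadrant.
avocado + strawberries with both tight: 0.9671 servings and 3.407 servings → $5.56.
avocado + carrots: intersection lies outside the first quadrant.
banana + strawberries with both tight: 1.163 servings and 3.399 servings → $4.71.
banana + carrots: intersection lies outside the first quadrant.
strawberries + carrots with both tight: 3.429 servings and 2.678 servings → $4.96.
The minimum over all feasible corners is $4.71.

$4.71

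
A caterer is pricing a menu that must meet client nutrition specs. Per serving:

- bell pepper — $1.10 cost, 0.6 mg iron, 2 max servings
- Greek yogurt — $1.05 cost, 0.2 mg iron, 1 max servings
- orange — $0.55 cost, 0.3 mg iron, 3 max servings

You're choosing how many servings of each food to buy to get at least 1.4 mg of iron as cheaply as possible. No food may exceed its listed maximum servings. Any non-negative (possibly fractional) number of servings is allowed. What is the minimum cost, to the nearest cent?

Cost per mg of iron: bell pepper $1.8333, orange $1.8333, Greek yogurt $5.2500.
Take 2 servings of bell pepper: +1.2 mg iron for $2.20 (total $2.20, still need 0.2 mg).
Take 0.6667 servings of orange: +0.2 mg iron for $0.37 (total $2.57, still need 0.0 mg).
Greedy by cheapest-per-mg is optimal for a single linear constraint, so the minimum cost is $2.57.

$2.57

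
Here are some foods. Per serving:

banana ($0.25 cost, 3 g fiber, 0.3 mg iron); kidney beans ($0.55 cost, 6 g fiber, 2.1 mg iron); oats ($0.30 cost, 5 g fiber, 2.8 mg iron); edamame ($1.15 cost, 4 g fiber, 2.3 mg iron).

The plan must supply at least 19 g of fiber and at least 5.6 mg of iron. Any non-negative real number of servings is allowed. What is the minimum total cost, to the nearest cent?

$1.14

Check every corner: each single food scaled to meet both minima, and each pair solved so both constraints bind.
banana only: max(19/3, 5.6/0.3) = 18.67 servings → $4.67.
kidney beans only: max(19/6, 5.6/2.1) = 3.167 servings → $1.74.
oats only: max(19/5, 5.6/2.8) = 3.8 servings → $1.14.
edamame only: max(19/4, 5.6/2.3) = 4.75 servings → $5.46.
banana + kidney beans with both tight: 1.4 servings and 2.467 servings → $1.71.
banana + oats with both tight: 3.652 servings and 1.609 servings → $1.40.
banana + edamame with both tight: 3.737 servings and 1.947 servings → $3.17.
kidney beans + oats: the both-tight solution has a negative serving — not a feasible corner.
kidney beans + edamame with both targets exact would need a negative amount; discard.
oats + edamame with both targets exact would need a negative amount; discard.
Cheapest feasible corner: $1.14.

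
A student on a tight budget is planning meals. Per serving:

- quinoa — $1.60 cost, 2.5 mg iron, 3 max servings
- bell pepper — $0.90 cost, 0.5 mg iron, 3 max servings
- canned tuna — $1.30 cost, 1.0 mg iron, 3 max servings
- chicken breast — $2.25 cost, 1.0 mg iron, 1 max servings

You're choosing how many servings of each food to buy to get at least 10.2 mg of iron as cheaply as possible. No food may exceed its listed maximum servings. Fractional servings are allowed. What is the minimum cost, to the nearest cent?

$8.31

Cost per mg of iron: quinoa $0.6400, canned tuna $1.3000, bell pepper $1.8000, chicken breast $2.2500.
Take 3 servings of quinoa: +7.5 mg iron for $4.80 (total $4.80, still need 2.7 mg).
Take 2.7 servings of canned tuna: +2.7 mg iron for $3.51 (total $8.31, still need 0.0 mg).
Greedy by cheapest-per-mg is optimal for a single linear constraint, so the minimum cost is $8.31.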